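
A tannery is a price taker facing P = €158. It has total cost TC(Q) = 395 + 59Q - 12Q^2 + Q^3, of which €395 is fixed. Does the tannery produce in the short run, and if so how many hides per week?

Produce at Q = 11

From TC, MC = TC'(Q) = 59 - 24Q + 3Q^2 and AVC = VC/Q = 59 - 12Q + Q^2.
AVC hits its minimum where MC = AVC, at Q = 6, giving min AVC = 59 - 12·6 + 6^2 = €23.
Since P = €158 ≥ min AVC = €23, price covers variable cost and the firm should produce.
P = MC gives -99 - 24Q + 3Q^2 = 0, with roots -3 and 11. Take the larger (rising MC): Q* = 11.
Check: AVC at Q = 11 is €48 ≤ P, so revenue covers variable cost.
Profit = P·Q − TC = 158·11 − 923 = €815.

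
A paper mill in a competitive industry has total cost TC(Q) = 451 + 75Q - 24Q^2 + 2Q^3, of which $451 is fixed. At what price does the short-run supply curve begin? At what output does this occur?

$3 per unit, at Q = 6

The firm shuts down when price falls below the minimum of average variable cost. AVC = VC/Q = 75 - 24Q + 2Q^2.
At the minimum of AVC, MC = AVC. MC = 75 - 48Q + 6Q^2; setting MC = AVC gives 4Q^2 - 24Q = 0, so Q = 6. min AVC = 3.
For P < $3 the firm produces nothing.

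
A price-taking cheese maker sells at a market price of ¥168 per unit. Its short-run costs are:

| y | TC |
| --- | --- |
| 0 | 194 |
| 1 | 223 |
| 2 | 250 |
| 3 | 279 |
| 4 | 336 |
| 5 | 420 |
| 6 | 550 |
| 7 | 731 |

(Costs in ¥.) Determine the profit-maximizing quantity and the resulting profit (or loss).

Compute π = P·y − TC at each output: y=0: -194; y=1: -55; y=2: 86; y=3: 225; y=4: 336; y=5: 420; y=6: 458; y=7: 445.
Profit is maximized at y = 6. AVC there is 356/6 = ¥59.33 ≤ P, so producing beats shutting down (which would give -¥194).

y = 6; profit = ¥458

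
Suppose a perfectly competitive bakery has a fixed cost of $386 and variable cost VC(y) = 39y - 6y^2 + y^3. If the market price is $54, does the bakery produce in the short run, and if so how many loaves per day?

Produce at y = 5

Variable cost is VC = 39y - 6y^2 + y^3, so AVC = VC/y = 39 - 6y + y^2 and MC = dTC/dy = 39 - 12y + 3y^2.
AVC is minimized where dAVC/dy = -6 + 2y = 0, at y = 3; min AVC = 39 - 6·3 + 3^2 = $30.
Since P = $54 ≥ min AVC = $30, price covers variable cost and the firm should produce.
Set P = MC: 54 = 39 - 12y + 3y^2 → -15 - 12y + 3y^2 = 0. The roots are y = -1 and y = 5; the profit-maximizing output is on the rising part of MC, so y* = 5.
Check: AVC at y = 5 is $34 ≤ P, so revenue covers variable cost.
Profit = P·y − TC = 54·5 − 556 = -$286, a loss, but smaller than the $386 fixed cost the firm would lose by shutting down.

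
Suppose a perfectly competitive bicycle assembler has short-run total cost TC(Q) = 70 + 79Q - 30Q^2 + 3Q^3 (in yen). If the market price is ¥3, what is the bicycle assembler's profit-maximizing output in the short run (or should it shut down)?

Variable cost is VC = 79Q - 30Q^2 + 3Q^3, so AVC = VC/Q = 79 - 30Q + 3Q^2 and MC = dTC/dQ = 79 - 60Q + 9Q^2.
The AVC parabola has its vertex at Q = 30/6 = 5, where AVC = 79 - 30·5 + 3·5^2 = ¥4.
P = ¥3 lies below min AVC = ¥4; no output level covers variable cost.
Shutting down limits the loss to fixed cost, ¥70.

Shut down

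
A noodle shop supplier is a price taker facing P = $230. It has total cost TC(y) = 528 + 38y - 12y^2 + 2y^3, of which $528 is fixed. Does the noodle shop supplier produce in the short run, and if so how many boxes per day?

Produce at y = 8

Variable cost is VC = 38y - 12y^2 + 2y^3, so AVC = VC/y = 38 - 12y + 2y^2 and MC = dTC/dy = 38 - 24y + 6y^2.
AVC hits its minimum where MC = AVC, at y = 3, giving min AVC = 38 - 12·3 + 2·3^2 = $20.
Since P = $230 ≥ min AVC = $20, price covers variable cost and the firm should produce.
Set P = MC: 230 = 38 - 24y + 6y^2 → -192 - 24y + 6y^2 = 0. The roots are y = -4 and y = 8; the profit-maximizing output is on the rising part of MC, so y* = 8.
Check: AVC at y = 8 is $70 ≤ P, so revenue covers variable cost.
Profit = P·y − TC = 230·8 − 1088 = $752.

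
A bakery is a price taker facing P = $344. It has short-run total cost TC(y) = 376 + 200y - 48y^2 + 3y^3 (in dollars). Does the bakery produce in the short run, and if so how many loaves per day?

Produce at y = 12

Variable cost is VC = 200y - 48y^2 + 3y^3, so AVC = VC/y = 200 - 48y + 3y^2 and MC = dTC/dy = 200 - 96y + 9y^2.
AVC hits its minimum where MC = AVC, at y = 8, giving min AVC = 200 - 48·8 + 3·8^2 = $8.
Because $344 ≥ $8, revenue can cover variable cost; the firm operates.
Set P = MC: 344 = 200 - 96y + 9y^2 → -144 - 96y + 9y^2 = 0. The roots are y = -4/3 and y = 12; the profit-maximizing output is on the rising part of MC, so y* = 12.
Check: AVC at y = 12 is $56 ≤ P, so revenue covers variable cost.
Profit = P·y − TC = 344·12 − 1048 = $3080.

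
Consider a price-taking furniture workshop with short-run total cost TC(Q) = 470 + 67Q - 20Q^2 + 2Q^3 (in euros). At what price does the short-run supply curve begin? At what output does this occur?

The shutdown price is the minimum of AVC. VC = 67Q - 20Q^2 + 2Q^3, so AVC = 67 - 20Q + 2Q^2.
dAVC/dQ = -20 + 4Q = 0 gives Q = 5. min AVC = 67 - 20·5 + 2·5^2 = 17.
So the shutdown price is €17.

€17 per unit, at Q = 5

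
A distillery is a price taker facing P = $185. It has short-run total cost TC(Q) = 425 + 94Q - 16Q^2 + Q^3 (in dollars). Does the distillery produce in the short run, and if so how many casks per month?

Produce at Q = 13

From TC, MC = TC'(Q) = 94 - 32Q + 3Q^2 and AVC = VC/Q = 94 - 16Q + Q^2.
The AVC parabola has its vertex at Q = 16/2 = 8, where AVC = 94 - 16·8 + 8^2 = $30.
P = $185 exceeds min AVC = $30, so the firm stays open.
P = MC gives -91 - 32Q + 3Q^2 = 0, with roots -7/3 and 13. Take the larger (rising MC): Q* = 13.
Check: AVC at Q = 13 is $55 ≤ P, so revenue covers variable cost.
Profit = P·Q − TC = 185·13 − 1140 = $1265.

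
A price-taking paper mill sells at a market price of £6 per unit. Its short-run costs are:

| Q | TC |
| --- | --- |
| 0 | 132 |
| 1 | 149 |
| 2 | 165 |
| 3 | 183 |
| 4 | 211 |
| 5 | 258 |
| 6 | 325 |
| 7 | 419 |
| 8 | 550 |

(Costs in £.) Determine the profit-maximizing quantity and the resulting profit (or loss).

Tabulate TR − TC: Q=0: -132; Q=1: -143; Q=2: -153; Q=3: -165; Q=4: -187; Q=5: -228; Q=6: -289; Q=7: -377; Q=8: -502.
Profit is highest at Q = 0. Equivalently, the lowest AVC in the table is 33/2 ≈ £16.50 at Q = 2, and P = £6 falls below it — price never covers variable cost, so the firm shuts down and loses only its fixed cost.

Q = 0 (shut down); profit = -£132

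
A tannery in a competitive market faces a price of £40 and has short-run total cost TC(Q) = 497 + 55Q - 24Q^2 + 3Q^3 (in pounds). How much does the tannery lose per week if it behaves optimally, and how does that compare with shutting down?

AVC = 55 - 24Q + 3Q^2 has its minimum £7 at Q = 4; price £40 clears that bar, so the firm operates.
MC = 55 - 48Q + 9Q^2. Setting P = MC and taking the root on the rising branch gives Q* = 5.
TR = 40·5 = 200. TC = 497 + 50 = 547. Profit = 200 − 547 = -£347.
By producing, the firm covers all variable cost plus £150 of fixed cost; shutting down would lose the full £497.

Profit = -£347 at Q = 5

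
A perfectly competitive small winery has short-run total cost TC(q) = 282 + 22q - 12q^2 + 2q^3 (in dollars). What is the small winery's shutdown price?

Short-run supply begins at min AVC. From VC = 22q - 12q^2 + 2q^3, AVC = 22 - 12q + 2q^2.
At the minimum of AVC, MC = AVC. MC = 22 - 24q + 6q^2; setting MC = AVC gives 4q^2 - 12q = 0, so q = 3. min AVC = 4.
The firm shuts down for any P below $4.

$4 per unit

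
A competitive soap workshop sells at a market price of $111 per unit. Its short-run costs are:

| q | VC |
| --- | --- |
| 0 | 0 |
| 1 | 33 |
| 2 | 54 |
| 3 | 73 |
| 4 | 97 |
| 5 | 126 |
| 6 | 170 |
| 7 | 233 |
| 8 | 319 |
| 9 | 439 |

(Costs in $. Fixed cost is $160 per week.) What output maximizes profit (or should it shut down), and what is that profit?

q = 8; profit = $409

Profit at each row (π = 111q − TC): q=0: -160; q=1: -82; q=2: 8; q=3: 100; q=4: 187; q=5: 269; q=6: 336; q=7: 384; q=8: 409; q=9: 400.
Profit is maximized at q = 8. AVC there is 319/8 = $39.88 ≤ P, so producing beats shutting down (which would give -$160).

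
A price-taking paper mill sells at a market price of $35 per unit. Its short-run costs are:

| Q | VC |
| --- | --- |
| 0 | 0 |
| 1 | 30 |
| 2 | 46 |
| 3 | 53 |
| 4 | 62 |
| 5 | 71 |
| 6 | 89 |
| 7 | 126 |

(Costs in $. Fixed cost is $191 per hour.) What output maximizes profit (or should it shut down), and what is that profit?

Q = 6; profit = -$70

Compute π = P·Q − TC at each output: Q=0: -191; Q=1: -186; Q=2: -167; Q=3: -139; Q=4: -113; Q=5: -87; Q=6: -70; Q=7: -72.
Profit is maximized at Q = 6. AVC there is 89/6 = $14.83 ≤ P, so producing beats shutting down (which would give -$191).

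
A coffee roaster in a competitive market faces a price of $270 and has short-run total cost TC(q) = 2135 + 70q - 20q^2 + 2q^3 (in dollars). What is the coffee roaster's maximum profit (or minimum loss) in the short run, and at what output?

Profit = -$135 at q = 10

AVC = 70 - 20q + 2q^2; min AVC = $20 at q = 5. Since P = $270 ≥ min AVC, the firm produces.
MC = 70 - 40q + 6q^2. Setting P = MC and taking the root on the rising branch gives q* = 10.
TR = 270·10 = 2700. TC = 2135 + 700 = 2835. Profit = 2700 − 2835 = -$135.
Shutting down would mean losing the fixed cost of $2135, so operating at a loss of $135 is better by $2000.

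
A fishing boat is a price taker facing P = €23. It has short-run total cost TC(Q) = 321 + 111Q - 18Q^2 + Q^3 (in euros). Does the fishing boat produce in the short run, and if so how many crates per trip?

Strip out fixed cost: VC = 111Q - 18Q^2 + Q^3. Then AVC = 111 - 18Q + Q^2 and MC = 111 - 36Q + 3Q^2.
The AVC parabola has its vertex at Q = 18/2 = 9, where AVC = 111 - 18·9 + 9^2 = €30.
Since P = €23 < min AVC = €30, price fails to cover variable cost at any output.
Shutting down limits the loss to fixed cost, €321.

Shut down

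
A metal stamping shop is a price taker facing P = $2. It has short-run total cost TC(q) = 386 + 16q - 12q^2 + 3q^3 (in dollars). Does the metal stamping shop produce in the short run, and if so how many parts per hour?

Shut down

From TC, MC = TC'(q) = 16 - 24q + 9q^2 and AVC = VC/q = 16 - 12q + 3q^2.
AVC hits its minimum where MC = AVC, at q = 2, giving min AVC = 16 - 12·2 + 3·2^2 = $4.
With P < min AVC ($2 < $4), every unit sold adds to the loss.
The firm minimizes its loss by shutting down and losing only its fixed cost of $386.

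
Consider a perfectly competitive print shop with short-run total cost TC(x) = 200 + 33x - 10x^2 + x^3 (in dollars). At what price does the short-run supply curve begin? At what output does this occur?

$8 per unit, at x = 5

The firm shuts down when price falls below the minimum of average variable cost. AVC = VC/x = 33 - 10x + x^2.
At the minimum of AVC, MC = AVC. MC = 33 - 20x + 3x^2; setting MC = AVC gives 2x^2 - 10x = 0, so x = 5. min AVC = 8.
For P < $8 the firm produces nothing.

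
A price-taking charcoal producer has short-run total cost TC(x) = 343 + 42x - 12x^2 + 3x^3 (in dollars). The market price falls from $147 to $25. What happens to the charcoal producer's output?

Output falls from 5 to 0 (the firm shuts down)

MC = 42 - 24x + 9x^2; the shutdown threshold is min AVC = $30 (at x = 2).
With P = $147 above the shutdown price, P = MC gives x = 5.
At P = $25 < min AVC = $30, price no longer covers variable cost at any output, so the firm shuts down: x = 0.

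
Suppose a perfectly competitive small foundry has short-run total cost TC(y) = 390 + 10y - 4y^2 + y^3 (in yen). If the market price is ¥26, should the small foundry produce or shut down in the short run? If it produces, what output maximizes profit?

Variable cost is VC = 10y - 4y^2 + y^3, so AVC = VC/y = 10 - 4y + y^2 and MC = dTC/dy = 10 - 8y + 3y^2.
AVC hits its minimum where MC = AVC, at y = 2, giving min AVC = 10 - 4·2 + 2^2 = ¥6.
Because ¥26 ≥ ¥6, revenue can cover variable cost; the firm operates.
P = MC gives -16 - 8y + 3y^2 = 0, with roots -4/3 and 4. Take the larger (rising MC): y* = 4.
Check: AVC at y = 4 is ¥10 ≤ P, so revenue covers variable cost.
Profit = P·y − TC = 26·4 − 430 = -¥326, a loss, but smaller than the ¥390 fixed cost the firm would lose by shutting down.

Produce at y = 4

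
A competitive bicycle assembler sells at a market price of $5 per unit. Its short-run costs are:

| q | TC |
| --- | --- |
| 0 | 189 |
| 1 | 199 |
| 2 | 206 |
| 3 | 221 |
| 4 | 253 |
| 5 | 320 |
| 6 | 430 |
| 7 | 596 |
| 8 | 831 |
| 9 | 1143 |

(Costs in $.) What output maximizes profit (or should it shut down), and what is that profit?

Tabulate TR − TC: q=0: -189; q=1: -194; q=2: -196; q=3: -206; q=4: -233; q=5: -295; q=6: -400; q=7: -561; q=8: -791; q=9: -1098.
Profit is highest at q = 0. Equivalently, the lowest AVC in the table is 17/2 ≈ $8.50 at q = 2, and P = $5 falls below it — price never covers variable cost, so the firm shuts down and loses only its fixed cost.

q = 0 (shut down); profit = -$189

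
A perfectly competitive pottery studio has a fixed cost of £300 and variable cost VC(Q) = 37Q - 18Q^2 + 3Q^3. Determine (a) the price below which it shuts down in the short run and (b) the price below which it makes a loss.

Shutdown price = £10; break-even price = £82

Shutdown price = min AVC. AVC = 37 - 18Q + 3Q^2, with vertex at Q = 3 and minimum £10.
ATC = 300/Q + 37 - 18Q + 3Q^2. Setting dATC/dQ = −300/Q^2 − 18 + 6Q = 0 gives Q = 5 (since 6·5^3 − 18·5^2 = 300).
min ATC = 300/5 + 37 − 18·5 + 3·5^2 = £82. That is the break-even price.
Between these two prices the firm operates at a loss; above £82 it earns a profit.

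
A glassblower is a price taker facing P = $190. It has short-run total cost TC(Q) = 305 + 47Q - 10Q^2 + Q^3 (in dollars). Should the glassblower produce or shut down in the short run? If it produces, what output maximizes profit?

From TC, MC = TC'(Q) = 47 - 20Q + 3Q^2 and AVC = VC/Q = 47 - 10Q + Q^2.
AVC is minimized where dAVC/dQ = -10 + 2Q = 0, at Q = 5; min AVC = 47 - 10·5 + 5^2 = $22.
P = $190 exceeds min AVC = $22, so the firm stays open.
Set P = MC: 190 = 47 - 20Q + 3Q^2 → -143 - 20Q + 3Q^2 = 0. The roots are Q = -13/3 and Q = 11; the profit-maximizing output is on the rising part of MC, so Q* = 11.
Check: AVC at Q = 11 is $58 ≤ P, so revenue covers variable cost.
Profit = P·Q − TC = 190·11 − 943 = $1147.

Produce at Q = 11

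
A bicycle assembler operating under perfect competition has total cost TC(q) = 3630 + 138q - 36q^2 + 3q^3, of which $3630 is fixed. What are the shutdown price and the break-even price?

AVC = 138 - 36q + 3q^2; minimized at q = 6, giving min AVC = $30. That is the shutdown price.
ATC = 3630/q + 138 - 36q + 3q^2. Setting dATC/dq = −3630/q^2 − 36 + 6q = 0 gives q = 11 (since 6·11^3 − 36·11^2 = 3630).
min ATC = 3630/11 + 138 − 36·11 + 3·11^2 = $435. That is the break-even price.
For $30 ≤ P < $435 the firm produces at a loss; below $30 it shuts down.

Shutdown price = $30; break-even price = $435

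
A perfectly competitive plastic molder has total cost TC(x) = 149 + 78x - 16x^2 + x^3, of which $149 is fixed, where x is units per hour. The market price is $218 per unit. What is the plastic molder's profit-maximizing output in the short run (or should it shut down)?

Produce at x = 14

From TC, MC = TC'(x) = 78 - 32x + 3x^2 and AVC = VC/x = 78 - 16x + x^2.
AVC is minimized where dAVC/dx = -16 + 2x = 0, at x = 8; min AVC = 78 - 16·8 + 8^2 = $14.
P = $218 exceeds min AVC = $14, so the firm stays open.
P = MC gives -140 - 32x + 3x^2 = 0, with roots -10/3 and 14. Take the larger (rising MC): x* = 14.
Check: AVC at x = 14 is $50 ≤ P, so revenue covers variable cost.
Profit = P·x − TC = 218·14 − 849 = $2203.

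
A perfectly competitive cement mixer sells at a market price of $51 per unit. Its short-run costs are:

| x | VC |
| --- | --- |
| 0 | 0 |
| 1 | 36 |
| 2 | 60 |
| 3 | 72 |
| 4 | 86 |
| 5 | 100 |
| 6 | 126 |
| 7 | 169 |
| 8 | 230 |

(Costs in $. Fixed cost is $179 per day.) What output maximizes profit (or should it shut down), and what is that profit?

x = 7; profit = $9

Profit at each row (π = 51x − TC): x=0: -179; x=1: -164; x=2: -137; x=3: -98; x=4: -61; x=5: -24; x=6: 1; x=7: 9; x=8: -1.
Profit is maximized at x = 7. AVC there is 169/7 = $24.14 ≤ P, so producing beats shutting down (which would give -$179).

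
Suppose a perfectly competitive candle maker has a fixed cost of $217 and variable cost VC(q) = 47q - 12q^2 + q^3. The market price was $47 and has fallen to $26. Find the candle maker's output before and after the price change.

Output falls from 8 to 7

MC = 47 - 24q + 3q^2; the shutdown threshold is min AVC = $11 (at q = 6).
With P = $47 above the shutdown price, P = MC gives q = 8.
At P = $26 ≥ min AVC, set P = MC: q = 7. The firm stays open but cuts output.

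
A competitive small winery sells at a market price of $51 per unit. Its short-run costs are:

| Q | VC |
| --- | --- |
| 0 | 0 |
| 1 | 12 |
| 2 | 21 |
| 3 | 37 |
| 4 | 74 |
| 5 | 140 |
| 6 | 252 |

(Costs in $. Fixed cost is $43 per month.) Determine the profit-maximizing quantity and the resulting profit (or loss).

Q = 4; profit = $87

Profit at each row (π = 51Q − TC): Q=0: -43; Q=1: -4; Q=2: 38; Q=3: 73; Q=4: 87; Q=5: 72; Q=6: 11.
Profit is maximized at Q = 4. AVC there is 74/4 = $18.50 ≤ P, so producing beats shutting down (which would give -$43).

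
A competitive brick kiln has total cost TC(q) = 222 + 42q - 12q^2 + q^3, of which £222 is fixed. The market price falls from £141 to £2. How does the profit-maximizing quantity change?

Output falls from 11 to 0 (the firm shuts down)

MC = 42 - 24q + 3q^2; the shutdown threshold is min AVC = £6 (at q = 6).
At P = £141 ≥ min AVC, set P = MC on the rising branch: q = 11.
At P = £2 < min AVC = £6, price no longer covers variable cost at any output, so the firm shuts down: q = 0.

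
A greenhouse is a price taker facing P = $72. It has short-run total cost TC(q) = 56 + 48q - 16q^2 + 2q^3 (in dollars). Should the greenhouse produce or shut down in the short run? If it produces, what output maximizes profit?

From TC, MC = TC'(q) = 48 - 32q + 6q^2 and AVC = VC/q = 48 - 16q + 2q^2.
AVC hits its minimum where MC = AVC, at q = 4, giving min AVC = 48 - 16·4 + 2·4^2 = $16.
Since P = $72 ≥ min AVC = $16, price covers variable cost and the firm should produce.
Set P = MC: 72 = 48 - 32q + 6q^2 → -24 - 32q + 6q^2 = 0. The roots are q = -2/3 and q = 6; the profit-maximizing output is on the rising part of MC, so q* = 6.
Check: AVC at q = 6 is $24 ≤ P, so revenue covers variable cost.
Profit = P·q − TC = 72·6 − 200 = $232.

Produce at q = 6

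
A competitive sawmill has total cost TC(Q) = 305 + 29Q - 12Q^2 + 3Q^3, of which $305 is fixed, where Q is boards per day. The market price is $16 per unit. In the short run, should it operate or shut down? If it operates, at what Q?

Shut down

Variable cost is VC = 29Q - 12Q^2 + 3Q^3, so AVC = VC/Q = 29 - 12Q + 3Q^2 and MC = dTC/dQ = 29 - 24Q + 9Q^2.
The AVC parabola has its vertex at Q = 12/6 = 2, where AVC = 29 - 12·2 + 3·2^2 = $17.
P = $16 lies below min AVC = $17; no output level covers variable cost.
The firm minimizes its loss by shutting down and losing only its fixed cost of $305.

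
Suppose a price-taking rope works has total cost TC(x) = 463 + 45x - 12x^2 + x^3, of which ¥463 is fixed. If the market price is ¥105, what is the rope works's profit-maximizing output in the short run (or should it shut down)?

Produce at x = 10

Strip out fixed cost: VC = 45x - 12x^2 + x^3. Then AVC = 45 - 12x + x^2 and MC = 45 - 24x + 3x^2.
The AVC parabola has its vertex at x = 12/2 = 6, where AVC = 45 - 12·6 + 6^2 = ¥9.
P = ¥105 exceeds min AVC = ¥9, so the firm stays open.
P = MC gives -60 - 24x + 3x^2 = 0, with roots -2 and 10. Take the larger (rising MC): x* = 10.
Check: AVC at x = 10 is ¥25 ≤ P, so revenue covers variable cost.
Profit = P·x − TC = 105·10 − 713 = ¥337.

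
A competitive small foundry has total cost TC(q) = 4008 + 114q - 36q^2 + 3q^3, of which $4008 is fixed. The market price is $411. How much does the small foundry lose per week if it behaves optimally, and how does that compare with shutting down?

Profit = -$378 at q = 11

AVC = 114 - 36q + 3q^2 has its minimum $6 at q = 6; price $411 clears that bar, so the firm operates.
MC = 114 - 72q + 9q^2. Setting P = MC and taking the root on the rising branch gives q* = 11.
TR = 411·11 = 4521. TC = 4008 + 891 = 4899. Profit = 4521 − 4899 = -$378.
Shutting down would mean losing the fixed cost of $4008, so operating at a loss of $378 is better by $3630.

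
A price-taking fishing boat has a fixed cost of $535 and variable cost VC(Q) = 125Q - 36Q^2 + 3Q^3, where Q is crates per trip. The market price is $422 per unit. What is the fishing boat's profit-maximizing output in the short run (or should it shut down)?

Produce at Q = 11

Strip out fixed cost: VC = 125Q - 36Q^2 + 3Q^3. Then AVC = 125 - 36Q + 3Q^2 and MC = 125 - 72Q + 9Q^2.
The AVC parabola has its vertex at Q = 36/6 = 6, where AVC = 125 - 36·6 + 3·6^2 = $17.
Since P = $422 ≥ min AVC = $17, price covers variable cost and the firm should produce.
Set P = MC: 422 = 125 - 72Q + 9Q^2 → -297 - 72Q + 9Q^2 = 0. The roots are Q = -3 and Q = 11; the profit-maximizing output is on the rising part of MC, so Q* = 11.
Check: AVC at Q = 11 is $92 ≤ P, so revenue covers variable cost.
Profit = P·Q − TC = 422·11 − 1547 = $3095.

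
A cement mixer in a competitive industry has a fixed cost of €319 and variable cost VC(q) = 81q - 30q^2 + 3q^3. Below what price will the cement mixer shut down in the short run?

The firm shuts down when price falls below the minimum of average variable cost. AVC = VC/q = 81 - 30q + 3q^2.
At the minimum of AVC, MC = AVC. MC = 81 - 60q + 9q^2; setting MC = AVC gives 6q^2 - 30q = 0, so q = 5. min AVC = 6.
For P < €6 the firm produces nothing.

€6 per unit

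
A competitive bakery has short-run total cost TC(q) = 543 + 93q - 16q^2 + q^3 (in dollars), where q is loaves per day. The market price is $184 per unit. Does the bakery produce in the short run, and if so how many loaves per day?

Strip out fixed cost: VC = 93q - 16q^2 + q^3. Then AVC = 93 - 16q + q^2 and MC = 93 - 32q + 3q^2.
AVC is minimized where dAVC/dq = -16 + 2q = 0, at q = 8; min AVC = 93 - 16·8 + 8^2 = $29.
Since P = $184 ≥ min AVC = $29, price covers variable cost and the firm should produce.
Set P = MC: 184 = 93 - 32q + 3q^2 → -91 - 32q + 3q^2 = 0. The roots are q = -7/3 and q = 13; the profit-maximizing output is on the rising part of MC, so q* = 13.
Check: AVC at q = 13 is $54 ≤ P, so revenue covers variable cost.
Profit = P·q − TC = 184·13 − 1245 = $1147.

Produce at q = 13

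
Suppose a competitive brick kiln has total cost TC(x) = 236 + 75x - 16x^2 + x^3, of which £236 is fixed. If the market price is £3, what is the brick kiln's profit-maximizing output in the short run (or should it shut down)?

Variable cost is VC = 75x - 16x^2 + x^3, so AVC = VC/x = 75 - 16x + x^2 and MC = dTC/dx = 75 - 32x + 3x^2.
AVC hits its minimum where MC = AVC, at x = 8, giving min AVC = 75 - 16·8 + 8^2 = £11.
P = £3 lies below min AVC = £11; no output level covers variable cost.
Best response: produce nothing and absorb the £236 fixed cost.

Shut down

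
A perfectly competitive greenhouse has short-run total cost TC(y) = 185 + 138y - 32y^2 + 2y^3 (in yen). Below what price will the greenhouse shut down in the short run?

¥10 per unit

Short-run supply begins at min AVC. From VC = 138y - 32y^2 + 2y^3, AVC = 138 - 32y + 2y^2.
At the minimum of AVC, MC = AVC. MC = 138 - 64y + 6y^2; setting MC = AVC gives 4y^2 - 32y = 0, so y = 8. min AVC = 10.
The firm shuts down for any P below ¥10.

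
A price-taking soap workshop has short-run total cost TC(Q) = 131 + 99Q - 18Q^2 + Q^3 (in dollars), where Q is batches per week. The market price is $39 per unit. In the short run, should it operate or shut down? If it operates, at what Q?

Strip out fixed cost: VC = 99Q - 18Q^2 + Q^3. Then AVC = 99 - 18Q + Q^2 and MC = 99 - 36Q + 3Q^2.
The AVC parabola has its vertex at Q = 18/2 = 9, where AVC = 99 - 18·9 + 9^2 = $18.
P = $39 exceeds min AVC = $18, so the firm stays open.
Set P = MC: 39 = 99 - 36Q + 3Q^2 → 60 - 36Q + 3Q^2 = 0. The roots are Q = 2 and Q = 10; the profit-maximizing output is on the rising part of MC, so Q* = 10.
Check: AVC at Q = 10 is $19 ≤ P, so revenue covers variable cost.
Profit = P·Q − TC = 39·10 − 321 = $69.

Produce at Q = 10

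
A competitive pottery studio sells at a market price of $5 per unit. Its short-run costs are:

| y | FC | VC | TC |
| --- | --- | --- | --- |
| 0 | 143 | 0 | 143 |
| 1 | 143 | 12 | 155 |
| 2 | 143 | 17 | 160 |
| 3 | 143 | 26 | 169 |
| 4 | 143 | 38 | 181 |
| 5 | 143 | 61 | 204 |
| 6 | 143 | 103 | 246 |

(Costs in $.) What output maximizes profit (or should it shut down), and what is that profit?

Compute π = P·y − TC at each output: y=0: -143; y=1: -150; y=2: -150; y=3: -154; y=4: -161; y=5: -179; y=6: -216.
Profit is highest at y = 0. Equivalently, the lowest AVC in the table is 17/2 ≈ $8.50 at y = 2, and P = $5 falls below it — price never covers variable cost, so the firm shuts down and loses only its fixed cost.

y = 0 (shut down); profit = -$143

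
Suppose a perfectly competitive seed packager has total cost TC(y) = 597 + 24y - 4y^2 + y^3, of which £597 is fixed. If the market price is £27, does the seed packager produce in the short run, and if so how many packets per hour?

Strip out fixed cost: VC = 24y - 4y^2 + y^3. Then AVC = 24 - 4y + y^2 and MC = 24 - 8y + 3y^2.
AVC is minimized where dAVC/dy = -4 + 2y = 0, at y = 2; min AVC = 24 - 4·2 + 2^2 = £20.
Because £27 ≥ £20, revenue can cover variable cost; the firm operates.
Solving P = MC: -3 - 8y + 3y^2 = 0 ⇒ y = -1/3 or 3. On the upward-sloping branch, y* = 3.
Check: AVC at y = 3 is £21 ≤ P, so revenue covers variable cost.
Profit = P·y − TC = 27·3 − 660 = -£579, a loss, but smaller than the £597 fixed cost the firm would lose by shutting down.

Produce at y = 3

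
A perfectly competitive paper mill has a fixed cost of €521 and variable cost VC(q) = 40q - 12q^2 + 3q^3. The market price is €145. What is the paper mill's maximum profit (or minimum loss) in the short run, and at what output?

Profit = -€71 at q = 5

AVC = 40 - 12q + 3q^2; min AVC = €28 at q = 2. Since P = €145 ≥ min AVC, the firm produces.
With MC = 40 - 24q + 9q^2, P = MC on the upward-sloping part at q* = 5.
TR = 145·5 = 725. TC = 521 + 275 = 796. Profit = 725 − 796 = -€71.
By producing, the firm covers all variable cost plus €450 of fixed cost; shutting down would lose the full €521.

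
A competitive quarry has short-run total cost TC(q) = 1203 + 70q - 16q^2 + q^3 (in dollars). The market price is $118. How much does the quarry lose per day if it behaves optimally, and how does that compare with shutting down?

Profit = -$51 at q = 12

AVC = 70 - 16q + q^2; min AVC = $6 at q = 8. Since P = $118 ≥ min AVC, the firm produces.
With MC = 70 - 32q + 3q^2, P = MC on the upward-sloping part at q* = 12.
TR = 118·12 = 1416. TC = 1203 + 264 = 1467. Profit = 1416 − 1467 = -$51.
By producing, the firm covers all variable cost plus $1152 of fixed cost; shutting down would lose the full $1203.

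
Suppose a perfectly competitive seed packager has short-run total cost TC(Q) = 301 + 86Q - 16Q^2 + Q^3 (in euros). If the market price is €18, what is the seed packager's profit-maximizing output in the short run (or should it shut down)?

Variable cost is VC = 86Q - 16Q^2 + Q^3, so AVC = VC/Q = 86 - 16Q + Q^2 and MC = dTC/dQ = 86 - 32Q + 3Q^2.
The AVC parabola has its vertex at Q = 16/2 = 8, where AVC = 86 - 16·8 + 8^2 = €22.
Since P = €18 < min AVC = €22, price fails to cover variable cost at any output.
Shutting down limits the loss to fixed cost, €301.

Shut down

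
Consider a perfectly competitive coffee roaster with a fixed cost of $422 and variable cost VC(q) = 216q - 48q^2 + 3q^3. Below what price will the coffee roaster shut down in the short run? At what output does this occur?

$24 per unit, at q = 8

The firm shuts down when price falls below the minimum of average variable cost. AVC = VC/q = 216 - 48q + 3q^2.
dAVC/dq = -48 + 6q = 0 gives q = 8. min AVC = 216 - 48·8 + 3·8^2 = 24.
The firm shuts down for any P below $24.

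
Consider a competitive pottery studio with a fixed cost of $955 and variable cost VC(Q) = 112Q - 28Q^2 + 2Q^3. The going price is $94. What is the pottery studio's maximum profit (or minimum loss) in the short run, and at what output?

Profit = -$307 at Q = 9

AVC = 112 - 28Q + 2Q^2 has its minimum $14 at Q = 7; price $94 clears that bar, so the firm operates.
With MC = 112 - 56Q + 6Q^2, P = MC on the upward-sloping part at Q* = 9.
TR = 94·9 = 846. TC = 955 + 198 = 1153. Profit = 846 − 1153 = -$307.
By producing, the firm covers all variable cost plus $648 of fixed cost; shutting down would lose the full $955.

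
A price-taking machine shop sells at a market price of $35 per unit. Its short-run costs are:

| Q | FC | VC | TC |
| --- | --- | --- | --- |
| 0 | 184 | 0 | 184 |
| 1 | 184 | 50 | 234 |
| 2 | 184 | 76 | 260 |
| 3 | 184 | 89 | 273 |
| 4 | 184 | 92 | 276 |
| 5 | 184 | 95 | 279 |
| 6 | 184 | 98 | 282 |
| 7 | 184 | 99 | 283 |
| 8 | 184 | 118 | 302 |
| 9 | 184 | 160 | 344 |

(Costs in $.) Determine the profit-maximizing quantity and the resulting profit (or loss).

Q = 8; profit = -$22

Profit at each row (π = 35Q − TC): Q=0: -184; Q=1: -199; Q=2: -190; Q=3: -168; Q=4: -136; Q=5: -104; Q=6: -72; Q=7: -38; Q=8: -22; Q=9: -29.
Profit is maximized at Q = 8. AVC there is 118/8 = $14.75 ≤ P, so producing beats shutting down (which would give -$184).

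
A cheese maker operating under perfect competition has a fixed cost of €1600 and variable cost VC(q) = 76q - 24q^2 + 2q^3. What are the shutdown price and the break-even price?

Shutdown price = €4; break-even price = €196

Shutdown price = min AVC. AVC = 76 - 24q + 2q^2, with vertex at q = 6 and minimum €4.
ATC = 1600/q + 76 - 24q + 2q^2. Setting dATC/dq = −1600/q^2 − 24 + 4q = 0 gives q = 10 (since 4·10^3 − 24·10^2 = 1600).
min ATC = 1600/10 + 76 − 24·10 + 2·10^2 = €196. That is the break-even price.
Between these two prices the firm operates at a loss; above €196 it earns a profit.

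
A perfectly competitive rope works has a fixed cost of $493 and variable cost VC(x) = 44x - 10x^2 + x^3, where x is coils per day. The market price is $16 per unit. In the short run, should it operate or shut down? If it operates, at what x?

From TC, MC = TC'(x) = 44 - 20x + 3x^2 and AVC = VC/x = 44 - 10x + x^2.
The AVC parabola has its vertex at x = 10/2 = 5, where AVC = 44 - 10·5 + 5^2 = $19.
P = $16 lies below min AVC = $19; no output level covers variable cost.
Shutting down limits the loss to fixed cost, $493.

Shut down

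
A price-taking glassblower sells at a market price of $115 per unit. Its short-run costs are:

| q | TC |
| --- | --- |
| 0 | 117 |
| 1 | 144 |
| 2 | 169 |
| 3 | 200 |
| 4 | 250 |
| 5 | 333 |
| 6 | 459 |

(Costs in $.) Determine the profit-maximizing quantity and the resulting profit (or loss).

Tabulate TR − TC: q=0: -117; q=1: -29; q=2: 61; q=3: 145; q=4: 210; q=5: 242; q=6: 231.
Profit is maximized at q = 5. AVC there is 216/5 = $43.20 ≤ P, so producing beats shutting down (which would give -$117).

q = 5; profit = $242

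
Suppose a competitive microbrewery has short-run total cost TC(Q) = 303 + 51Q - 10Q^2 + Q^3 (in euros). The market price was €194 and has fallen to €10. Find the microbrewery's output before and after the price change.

Output falls from 11 to 0 (the firm shuts down)

MC = 51 - 20Q + 3Q^2; the shutdown threshold is min AVC = €26 (at Q = 5).
With P = €194 above the shutdown price, P = MC gives Q = 11.
At P = €10 < min AVC = €26, price no longer covers variable cost at any output, so the firm shuts down: Q = 0.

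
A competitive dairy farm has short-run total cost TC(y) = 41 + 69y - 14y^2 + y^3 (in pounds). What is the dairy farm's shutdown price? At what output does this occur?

The firm shuts down when price falls below the minimum of average variable cost. AVC = VC/y = 69 - 14y + y^2.
At the minimum of AVC, MC = AVC. MC = 69 - 28y + 3y^2; setting MC = AVC gives 2y^2 - 14y = 0, so y = 7. min AVC = 20.
The firm shuts down for any P below £20.

£20 per unit, at y = 7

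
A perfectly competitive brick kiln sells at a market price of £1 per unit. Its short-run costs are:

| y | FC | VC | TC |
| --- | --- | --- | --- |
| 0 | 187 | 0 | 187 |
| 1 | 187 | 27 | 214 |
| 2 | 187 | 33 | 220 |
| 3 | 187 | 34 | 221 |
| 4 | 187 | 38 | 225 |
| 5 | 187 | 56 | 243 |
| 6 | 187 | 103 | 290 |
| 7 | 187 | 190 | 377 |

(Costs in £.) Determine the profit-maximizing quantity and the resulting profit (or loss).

y = 0 (shut down); profit = -£187

Profit at each row (π = 1y − TC): y=0: -187; y=1: -213; y=2: -218; y=3: -218; y=4: -221; y=5: -238; y=6: -284; y=7: -370.
Profit is highest at y = 0. Equivalently, the lowest AVC in the table is 38/4 ≈ £9.50 at y = 4, and P = £1 falls below it — price never covers variable cost, so the firm shuts down and loses only its fixed cost.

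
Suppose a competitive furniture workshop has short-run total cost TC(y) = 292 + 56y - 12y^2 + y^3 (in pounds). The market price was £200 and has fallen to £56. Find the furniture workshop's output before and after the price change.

MC = 56 - 24y + 3y^2; the shutdown threshold is min AVC = £20 (at y = 6).
At P = £200 ≥ min AVC, set P = MC on the rising branch: y = 12.
At P = £56 ≥ min AVC, set P = MC: y = 8. The firm stays open but cuts output.

Output falls from 12 to 8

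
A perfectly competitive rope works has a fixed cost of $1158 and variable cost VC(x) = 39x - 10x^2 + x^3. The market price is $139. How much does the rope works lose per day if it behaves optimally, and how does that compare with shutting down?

Profit = -$158 at x = 10

AVC = 39 - 10x + x^2; min AVC = $14 at x = 5. Since P = $139 ≥ min AVC, the firm produces.
MC = 39 - 20x + 3x^2. Setting P = MC and taking the root on the rising branch gives x* = 10.
TR = 139·10 = 1390. TC = 1158 + 390 = 1548. Profit = 1390 − 1548 = -$158.
Shutting down would mean losing the fixed cost of $1158, so operating at a loss of $158 is better by $1000.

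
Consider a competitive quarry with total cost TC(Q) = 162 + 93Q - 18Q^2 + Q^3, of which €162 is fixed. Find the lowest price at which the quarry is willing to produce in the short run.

The firm shuts down when price falls below the minimum of average variable cost. AVC = VC/Q = 93 - 18Q + Q^2.
dAVC/dQ = -18 + 2Q = 0 gives Q = 9. min AVC = 93 - 18·9 + 9^2 = 12.
So the shutdown price is €12.

€12 per unit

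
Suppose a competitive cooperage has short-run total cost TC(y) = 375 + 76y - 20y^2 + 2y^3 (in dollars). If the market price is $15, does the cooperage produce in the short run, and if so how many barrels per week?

From TC, MC = TC'(y) = 76 - 40y + 6y^2 and AVC = VC/y = 76 - 20y + 2y^2.
AVC hits its minimum where MC = AVC, at y = 5, giving min AVC = 76 - 20·5 + 2·5^2 = $26.
With P < min AVC ($15 < $26), every unit sold adds to the loss.
Shutting down limits the loss to fixed cost, $375.

Shut down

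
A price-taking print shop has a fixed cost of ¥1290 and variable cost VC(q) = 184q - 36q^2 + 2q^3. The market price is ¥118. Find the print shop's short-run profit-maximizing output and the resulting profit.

AVC = 184 - 36q + 2q^2 has its minimum ¥22 at q = 9; price ¥118 clears that bar, so the firm operates.
With MC = 184 - 72q + 6q^2, P = MC on the upward-sloping part at q* = 11.
TR = 118·11 = 1298. TC = 1290 + 330 = 1620. Profit = 1298 − 1620 = -¥322.
By producing, the firm covers all variable cost plus ¥968 of fixed cost; shutting down would lose the full ¥1290.

Profit = -¥322 at q = 11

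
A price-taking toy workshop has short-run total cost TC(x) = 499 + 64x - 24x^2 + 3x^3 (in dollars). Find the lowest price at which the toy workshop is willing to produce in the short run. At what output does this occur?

$16 per unit, at x = 4

The shutdown price is the minimum of AVC. VC = 64x - 24x^2 + 3x^3, so AVC = 64 - 24x + 3x^2.
At the minimum of AVC, MC = AVC. MC = 64 - 48x + 9x^2; setting MC = AVC gives 6x^2 - 24x = 0, so x = 4. min AVC = 16.
So the shutdown price is $16.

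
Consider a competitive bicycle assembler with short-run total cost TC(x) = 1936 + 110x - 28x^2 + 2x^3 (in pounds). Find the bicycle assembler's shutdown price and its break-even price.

Shutdown price = min AVC. AVC = 110 - 28x + 2x^2, with vertex at x = 7 and minimum £12.
ATC = 1936/x + 110 - 28x + 2x^2. Setting dATC/dx = −1936/x^2 − 28 + 4x = 0 gives x = 11 (since 4·11^3 − 28·11^2 = 1936).
min ATC = 1936/11 + 110 − 28·11 + 2·11^2 = £220. That is the break-even price.
For £12 ≤ P < £220 the firm produces at a loss; below £12 it shuts down.

Shutdown price = £12; break-even price = £220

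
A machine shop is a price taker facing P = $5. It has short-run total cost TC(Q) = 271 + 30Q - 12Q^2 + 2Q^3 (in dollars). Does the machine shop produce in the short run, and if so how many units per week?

Shut down

From TC, MC = TC'(Q) = 30 - 24Q + 6Q^2 and AVC = VC/Q = 30 - 12Q + 2Q^2.
The AVC parabola has its vertex at Q = 12/4 = 3, where AVC = 30 - 12·3 + 2·3^2 = $12.
P = $5 lies below min AVC = $12; no output level covers variable cost.
Shutting down limits the loss to fixed cost, $271.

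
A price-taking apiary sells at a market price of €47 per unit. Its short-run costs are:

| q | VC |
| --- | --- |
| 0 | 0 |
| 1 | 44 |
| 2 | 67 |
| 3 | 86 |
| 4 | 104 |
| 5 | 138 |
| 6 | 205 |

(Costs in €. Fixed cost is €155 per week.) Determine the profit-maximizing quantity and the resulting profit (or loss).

q = 5; profit = -€58

Tabulate TR − TC: q=0: -155; q=1: -152; q=2: -128; q=3: -100; q=4: -71; q=5: -58; q=6: -78.
Profit is maximized at q = 5. AVC there is 138/5 = €27.60 ≤ P, so producing beats shutting down (which would give -€155).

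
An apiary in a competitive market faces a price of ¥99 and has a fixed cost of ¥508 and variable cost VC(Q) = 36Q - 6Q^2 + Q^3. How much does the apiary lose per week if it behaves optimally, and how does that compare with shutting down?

AVC = 36 - 6Q + Q^2 has its minimum ¥27 at Q = 3; price ¥99 clears that bar, so the firm operates.
MC = 36 - 12Q + 3Q^2. Setting P = MC and taking the root on the rising branch gives Q* = 7.
TR = 99·7 = 693. TC = 508 + 301 = 809. Profit = 693 − 809 = -¥116.
That loss of ¥116 beats the ¥508 the firm would lose by shutting down; producing recovers ¥392 of fixed cost.

Profit = -¥116 at Q = 7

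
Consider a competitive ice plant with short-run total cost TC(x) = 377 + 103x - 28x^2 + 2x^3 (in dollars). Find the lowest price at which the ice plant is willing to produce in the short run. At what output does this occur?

The shutdown price is the minimum of AVC. VC = 103x - 28x^2 + 2x^3, so AVC = 103 - 28x + 2x^2.
dAVC/dx = -28 + 4x = 0 gives x = 7. min AVC = 103 - 28·7 + 2·7^2 = 5.
So the shutdown price is $5.

$5 per unit, at x = 7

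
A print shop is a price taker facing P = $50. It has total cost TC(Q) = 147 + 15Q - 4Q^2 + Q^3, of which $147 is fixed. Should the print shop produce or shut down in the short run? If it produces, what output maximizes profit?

Variable cost is VC = 15Q - 4Q^2 + Q^3, so AVC = VC/Q = 15 - 4Q + Q^2 and MC = dTC/dQ = 15 - 8Q + 3Q^2.
The AVC parabola has its vertex at Q = 4/2 = 2, where AVC = 15 - 4·2 + 2^2 = $11.
P = $50 exceeds min AVC = $11, so the firm stays open.
P = MC gives -35 - 8Q + 3Q^2 = 0, with roots -7/3 and 5. Take the larger (rising MC): Q* = 5.
Check: AVC at Q = 5 is $20 ≤ P, so revenue covers variable cost.
Profit = P·Q − TC = 50·5 − 247 = $3.

Produce at Q = 5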